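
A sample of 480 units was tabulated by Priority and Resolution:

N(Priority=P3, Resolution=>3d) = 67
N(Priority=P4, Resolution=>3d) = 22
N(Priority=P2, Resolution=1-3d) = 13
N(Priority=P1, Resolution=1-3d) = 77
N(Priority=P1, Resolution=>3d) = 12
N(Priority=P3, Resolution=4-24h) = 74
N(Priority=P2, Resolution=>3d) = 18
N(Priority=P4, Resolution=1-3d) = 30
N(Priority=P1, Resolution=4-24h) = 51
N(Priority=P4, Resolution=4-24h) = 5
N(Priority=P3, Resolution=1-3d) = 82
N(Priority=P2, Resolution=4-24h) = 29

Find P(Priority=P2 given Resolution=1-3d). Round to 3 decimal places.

Total with Resolution=1-3d: 77 + 13 + 82 + 30 = 202.
P(Priority=P2 | Resolution=1-3d) = 13/202 = 0.064.

0.064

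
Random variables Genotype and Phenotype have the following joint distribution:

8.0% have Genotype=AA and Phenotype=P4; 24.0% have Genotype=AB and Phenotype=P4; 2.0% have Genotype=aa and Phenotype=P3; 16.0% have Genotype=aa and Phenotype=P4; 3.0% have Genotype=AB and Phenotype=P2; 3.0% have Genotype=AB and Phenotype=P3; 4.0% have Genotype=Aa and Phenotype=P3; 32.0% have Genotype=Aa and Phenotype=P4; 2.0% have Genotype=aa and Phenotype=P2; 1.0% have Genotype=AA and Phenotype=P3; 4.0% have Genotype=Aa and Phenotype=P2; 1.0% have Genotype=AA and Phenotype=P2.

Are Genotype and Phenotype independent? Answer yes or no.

yes

Every cell satisfies P(Genotype,Phenotype) = P(Genotype)·P(Phenotype). For instance P(Genotype=AA) = 0.100, P(Phenotype=P2) = 0.100, and 0.100×0.100 = 0.010 matches the joint entry. So Genotype and Phenotype are independent.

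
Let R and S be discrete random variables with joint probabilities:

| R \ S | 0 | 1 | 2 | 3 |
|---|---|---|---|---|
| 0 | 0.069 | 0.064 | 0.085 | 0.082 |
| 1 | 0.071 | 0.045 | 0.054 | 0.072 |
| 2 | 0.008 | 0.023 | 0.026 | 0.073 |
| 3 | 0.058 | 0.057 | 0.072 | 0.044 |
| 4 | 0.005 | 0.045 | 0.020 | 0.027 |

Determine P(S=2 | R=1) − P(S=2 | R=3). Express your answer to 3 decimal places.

P(R=1) = 0.071 + 0.045 + 0.054 + 0.072 = 0.242; P(S=2 | R=1) = 0.054/0.242 = 0.2231.
P(R=3) = 0.058 + 0.057 + 0.072 + 0.044 = 0.231; P(S=2 | R=3) = 0.072/0.231 = 0.3117.
Difference = -0.089.

-0.089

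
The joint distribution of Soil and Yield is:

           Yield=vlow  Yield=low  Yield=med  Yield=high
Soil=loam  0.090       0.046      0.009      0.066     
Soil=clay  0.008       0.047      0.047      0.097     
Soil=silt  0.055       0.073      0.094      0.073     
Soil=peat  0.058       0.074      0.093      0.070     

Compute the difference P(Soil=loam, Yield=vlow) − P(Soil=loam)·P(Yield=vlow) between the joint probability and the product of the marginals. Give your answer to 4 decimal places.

0.0455

P(Soil=loam) = 0.090 + 0.046 + 0.009 + 0.066 = 0.211.
P(Yield=vlow) = 0.090 + 0.008 + 0.055 + 0.058 = 0.211.
P(Soil=loam, Yield=vlow) − P(Soil=loam)P(Yield=vlow) = 0.090 − 0.211×0.211 = 0.0455.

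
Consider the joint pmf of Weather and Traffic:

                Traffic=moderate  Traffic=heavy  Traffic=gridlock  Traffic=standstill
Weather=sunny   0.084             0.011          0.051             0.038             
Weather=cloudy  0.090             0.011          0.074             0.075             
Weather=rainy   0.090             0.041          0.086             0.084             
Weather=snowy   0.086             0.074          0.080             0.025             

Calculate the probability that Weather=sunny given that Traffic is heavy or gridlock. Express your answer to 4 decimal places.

P(Traffic=heavy) = 0.011 + 0.011 + 0.041 + 0.074 = 0.137.
P(Traffic=gridlock) = 0.051 + 0.074 + 0.086 + 0.080 = 0.291.
P(Traffic ∈ {heavy, gridlock}) = 0.137 + 0.291 = 0.428; P(Weather=sunny, Traffic ∈ {heavy, gridlock}) = 0.011 + 0.051 = 0.062.
P(Weather=sunny | Traffic ∈ {heavy, gridlock}) = 0.062/0.428 = 0.1449.

0.1449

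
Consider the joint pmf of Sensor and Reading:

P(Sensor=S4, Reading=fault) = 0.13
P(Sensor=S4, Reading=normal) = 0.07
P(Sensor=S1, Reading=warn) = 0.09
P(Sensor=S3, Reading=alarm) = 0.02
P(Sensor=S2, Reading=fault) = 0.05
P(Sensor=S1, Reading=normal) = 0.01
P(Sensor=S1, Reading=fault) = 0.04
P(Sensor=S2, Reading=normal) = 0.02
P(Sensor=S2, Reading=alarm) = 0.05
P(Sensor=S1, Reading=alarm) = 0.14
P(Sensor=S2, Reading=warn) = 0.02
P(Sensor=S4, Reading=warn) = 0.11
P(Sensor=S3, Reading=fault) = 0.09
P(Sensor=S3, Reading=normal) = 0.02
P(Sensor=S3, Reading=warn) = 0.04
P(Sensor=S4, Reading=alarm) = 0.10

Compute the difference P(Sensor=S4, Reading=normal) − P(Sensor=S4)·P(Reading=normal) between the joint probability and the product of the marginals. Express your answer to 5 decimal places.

0.02080

P(Sensor=S4) = 0.07 + 0.11 + 0.10 + 0.13 = 0.41.
P(Reading=normal) = 0.01 + 0.02 + 0.02 + 0.07 = 0.12.
P(Sensor=S4, Reading=normal) − P(Sensor=S4)P(Reading=normal) = 0.07 − 0.41×0.12 = 0.02080.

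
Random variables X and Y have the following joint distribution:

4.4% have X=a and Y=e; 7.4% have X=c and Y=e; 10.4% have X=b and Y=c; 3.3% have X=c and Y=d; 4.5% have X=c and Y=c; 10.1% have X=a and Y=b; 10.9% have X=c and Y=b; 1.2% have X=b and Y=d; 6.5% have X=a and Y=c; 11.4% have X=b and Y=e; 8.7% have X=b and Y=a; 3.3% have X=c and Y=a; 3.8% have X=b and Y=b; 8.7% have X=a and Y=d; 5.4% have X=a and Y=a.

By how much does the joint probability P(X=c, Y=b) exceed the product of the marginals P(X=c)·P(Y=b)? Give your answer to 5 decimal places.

P(X=c) = 0.033 + 0.109 + 0.045 + 0.033 + 0.074 = 0.294.
P(Y=b) = 0.101 + 0.038 + 0.109 = 0.248.
P(X=c, Y=b) − P(X=c)P(Y=b) = 0.109 − 0.294×0.248 = 0.03609.

0.03609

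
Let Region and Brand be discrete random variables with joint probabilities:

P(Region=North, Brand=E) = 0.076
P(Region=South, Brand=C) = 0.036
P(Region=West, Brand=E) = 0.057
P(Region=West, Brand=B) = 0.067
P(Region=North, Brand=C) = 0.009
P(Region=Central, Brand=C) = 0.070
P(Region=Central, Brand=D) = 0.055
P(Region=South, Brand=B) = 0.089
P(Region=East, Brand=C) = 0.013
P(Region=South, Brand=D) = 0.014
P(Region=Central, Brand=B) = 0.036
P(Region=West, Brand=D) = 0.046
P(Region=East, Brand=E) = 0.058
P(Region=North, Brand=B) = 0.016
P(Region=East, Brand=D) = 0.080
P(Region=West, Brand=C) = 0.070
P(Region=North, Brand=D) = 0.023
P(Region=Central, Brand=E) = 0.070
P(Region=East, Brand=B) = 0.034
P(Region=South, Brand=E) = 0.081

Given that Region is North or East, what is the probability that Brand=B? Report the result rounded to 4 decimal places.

0.1618

P(Region=North) = 0.016 + 0.009 + 0.023 + 0.076 = 0.124.
P(Region=East) = 0.034 + 0.013 + 0.080 + 0.058 = 0.185.
P(Region ∈ {North, East}) = 0.124 + 0.185 = 0.309; P(Brand=B, Region ∈ {North, East}) = 0.016 + 0.034 = 0.050.
P(Brand=B | Region ∈ {North, East}) = 0.050/0.309 = 0.1618.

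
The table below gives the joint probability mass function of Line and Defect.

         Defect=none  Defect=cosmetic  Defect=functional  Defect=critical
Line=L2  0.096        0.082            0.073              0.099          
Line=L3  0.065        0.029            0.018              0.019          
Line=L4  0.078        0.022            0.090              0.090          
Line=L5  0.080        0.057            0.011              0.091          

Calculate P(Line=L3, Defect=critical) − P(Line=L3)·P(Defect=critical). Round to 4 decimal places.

-0.0202

P(Line=L3) = 0.065 + 0.029 + 0.018 + 0.019 = 0.131.
P(Defect=critical) = 0.099 + 0.019 + 0.090 + 0.091 = 0.299.
P(Line=L3, Defect=critical) − P(Line=L3)P(Defect=critical) = 0.019 − 0.131×0.299 = -0.0202.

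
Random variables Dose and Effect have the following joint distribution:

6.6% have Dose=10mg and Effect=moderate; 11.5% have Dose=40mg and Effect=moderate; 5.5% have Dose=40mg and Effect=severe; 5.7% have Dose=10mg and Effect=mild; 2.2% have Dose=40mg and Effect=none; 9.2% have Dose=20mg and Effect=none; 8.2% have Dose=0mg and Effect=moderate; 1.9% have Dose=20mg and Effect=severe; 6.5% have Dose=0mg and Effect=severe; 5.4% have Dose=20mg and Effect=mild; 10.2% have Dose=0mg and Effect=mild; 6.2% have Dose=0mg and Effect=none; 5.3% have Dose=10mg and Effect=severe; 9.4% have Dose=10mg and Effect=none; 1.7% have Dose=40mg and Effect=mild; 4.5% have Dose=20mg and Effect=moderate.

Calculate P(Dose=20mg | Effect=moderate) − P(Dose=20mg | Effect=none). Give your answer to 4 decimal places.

-0.1946

P(Effect=moderate) = 0.082 + 0.066 + 0.045 + 0.115 = 0.308; P(Dose=20mg | Effect=moderate) = 0.045/0.308 = 0.14610.
P(Effect=none) = 0.062 + 0.094 + 0.092 + 0.022 = 0.270; P(Dose=20mg | Effect=none) = 0.092/0.270 = 0.34074.
Difference = -0.1946.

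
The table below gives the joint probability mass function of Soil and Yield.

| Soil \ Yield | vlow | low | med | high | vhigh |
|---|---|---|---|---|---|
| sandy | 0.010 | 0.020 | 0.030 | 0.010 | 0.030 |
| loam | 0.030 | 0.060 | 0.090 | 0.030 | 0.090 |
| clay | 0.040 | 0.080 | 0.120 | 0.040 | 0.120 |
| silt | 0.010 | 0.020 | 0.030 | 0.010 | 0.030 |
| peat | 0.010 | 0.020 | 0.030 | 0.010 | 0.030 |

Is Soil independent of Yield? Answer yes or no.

Every cell satisfies P(Soil,Yield) = P(Soil)·P(Yield). For instance P(Soil=sandy) = 0.100, P(Yield=vlow) = 0.100, and 0.100×0.100 = 0.010 matches the joint entry. So Soil and Yield are independent.

yes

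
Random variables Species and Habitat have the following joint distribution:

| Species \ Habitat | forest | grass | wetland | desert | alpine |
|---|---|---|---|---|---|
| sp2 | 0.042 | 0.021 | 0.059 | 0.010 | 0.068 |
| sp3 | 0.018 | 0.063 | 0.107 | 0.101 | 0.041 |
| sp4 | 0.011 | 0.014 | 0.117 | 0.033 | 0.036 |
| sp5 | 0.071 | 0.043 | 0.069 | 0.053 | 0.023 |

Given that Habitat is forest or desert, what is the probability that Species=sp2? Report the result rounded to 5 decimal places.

0.15339

P(Habitat=forest) = 0.042 + 0.018 + 0.011 + 0.071 = 0.142.
P(Habitat=desert) = 0.010 + 0.101 + 0.033 + 0.053 = 0.197.
P(Habitat ∈ {forest, desert}) = 0.142 + 0.197 = 0.339; P(Species=sp2, Habitat ∈ {forest, desert}) = 0.042 + 0.010 = 0.052.
P(Species=sp2 | Habitat ∈ {forest, desert}) = 0.052/0.339 = 0.15339.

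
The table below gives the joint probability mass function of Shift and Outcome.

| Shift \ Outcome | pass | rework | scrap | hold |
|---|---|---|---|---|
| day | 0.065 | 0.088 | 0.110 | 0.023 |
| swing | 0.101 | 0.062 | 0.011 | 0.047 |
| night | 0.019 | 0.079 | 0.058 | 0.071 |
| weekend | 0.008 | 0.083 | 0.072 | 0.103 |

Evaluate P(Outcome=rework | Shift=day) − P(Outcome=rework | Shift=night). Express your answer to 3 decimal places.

-0.040

P(Shift=day) = 0.065 + 0.088 + 0.110 + 0.023 = 0.286; P(Outcome=rework | Shift=day) = 0.088/0.286 = 0.3077.
P(Shift=night) = 0.019 + 0.079 + 0.058 + 0.071 = 0.227; P(Outcome=rework | Shift=night) = 0.079/0.227 = 0.3480.
Difference = -0.040.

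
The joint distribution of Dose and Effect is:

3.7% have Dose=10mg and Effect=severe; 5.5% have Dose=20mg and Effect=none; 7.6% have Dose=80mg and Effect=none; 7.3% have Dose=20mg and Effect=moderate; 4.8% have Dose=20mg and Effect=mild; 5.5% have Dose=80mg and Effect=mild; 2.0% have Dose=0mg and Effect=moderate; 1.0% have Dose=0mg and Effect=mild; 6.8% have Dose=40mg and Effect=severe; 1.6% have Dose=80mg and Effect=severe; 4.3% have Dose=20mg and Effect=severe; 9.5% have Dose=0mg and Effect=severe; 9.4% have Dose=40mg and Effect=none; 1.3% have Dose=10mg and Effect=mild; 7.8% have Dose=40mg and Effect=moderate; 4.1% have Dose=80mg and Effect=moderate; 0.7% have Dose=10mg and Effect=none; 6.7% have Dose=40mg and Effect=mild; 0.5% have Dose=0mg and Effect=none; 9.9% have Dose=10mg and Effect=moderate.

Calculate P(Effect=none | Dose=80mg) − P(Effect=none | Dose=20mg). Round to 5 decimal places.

P(Dose=80mg) = 0.076 + 0.055 + 0.041 + 0.016 = 0.188; P(Effect=none | Dose=80mg) = 0.076/0.188 = 0.404255.
P(Dose=20mg) = 0.055 + 0.048 + 0.073 + 0.043 = 0.219; P(Effect=none | Dose=20mg) = 0.055/0.219 = 0.251142.
Difference = 0.15311.

0.15311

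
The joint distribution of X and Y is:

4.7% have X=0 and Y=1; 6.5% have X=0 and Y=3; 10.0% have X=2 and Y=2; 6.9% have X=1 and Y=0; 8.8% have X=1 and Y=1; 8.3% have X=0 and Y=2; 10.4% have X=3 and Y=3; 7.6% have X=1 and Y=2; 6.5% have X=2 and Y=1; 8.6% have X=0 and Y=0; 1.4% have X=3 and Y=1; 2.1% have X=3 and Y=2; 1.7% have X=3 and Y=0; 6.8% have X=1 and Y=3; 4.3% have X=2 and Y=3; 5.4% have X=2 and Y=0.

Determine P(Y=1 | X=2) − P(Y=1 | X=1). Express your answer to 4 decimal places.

P(X=2) = 0.054 + 0.065 + 0.100 + 0.043 = 0.262; P(Y=1 | X=2) = 0.065/0.262 = 0.24809.
P(X=1) = 0.069 + 0.088 + 0.076 + 0.068 = 0.301; P(Y=1 | X=1) = 0.088/0.301 = 0.29236.
Difference = -0.0443.

-0.0443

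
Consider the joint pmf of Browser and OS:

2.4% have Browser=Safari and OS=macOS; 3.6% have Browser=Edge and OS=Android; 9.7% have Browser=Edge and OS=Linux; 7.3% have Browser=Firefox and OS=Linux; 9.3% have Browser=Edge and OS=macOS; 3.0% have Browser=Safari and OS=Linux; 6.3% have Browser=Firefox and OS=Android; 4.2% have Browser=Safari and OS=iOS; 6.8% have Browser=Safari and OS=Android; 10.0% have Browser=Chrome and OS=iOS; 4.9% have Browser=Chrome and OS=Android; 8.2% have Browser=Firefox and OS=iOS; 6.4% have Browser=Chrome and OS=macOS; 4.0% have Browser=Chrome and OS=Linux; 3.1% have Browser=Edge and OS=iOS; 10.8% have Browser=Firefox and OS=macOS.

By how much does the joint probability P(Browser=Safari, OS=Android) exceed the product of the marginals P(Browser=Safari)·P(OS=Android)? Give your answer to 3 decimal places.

P(Browser=Safari) = 0.024 + 0.030 + 0.042 + 0.068 = 0.164.
P(OS=Android) = 0.049 + 0.063 + 0.068 + 0.036 = 0.216.
P(Browser=Safari, OS=Android) − P(Browser=Safari)P(OS=Android) = 0.068 − 0.164×0.216 = 0.033.

0.033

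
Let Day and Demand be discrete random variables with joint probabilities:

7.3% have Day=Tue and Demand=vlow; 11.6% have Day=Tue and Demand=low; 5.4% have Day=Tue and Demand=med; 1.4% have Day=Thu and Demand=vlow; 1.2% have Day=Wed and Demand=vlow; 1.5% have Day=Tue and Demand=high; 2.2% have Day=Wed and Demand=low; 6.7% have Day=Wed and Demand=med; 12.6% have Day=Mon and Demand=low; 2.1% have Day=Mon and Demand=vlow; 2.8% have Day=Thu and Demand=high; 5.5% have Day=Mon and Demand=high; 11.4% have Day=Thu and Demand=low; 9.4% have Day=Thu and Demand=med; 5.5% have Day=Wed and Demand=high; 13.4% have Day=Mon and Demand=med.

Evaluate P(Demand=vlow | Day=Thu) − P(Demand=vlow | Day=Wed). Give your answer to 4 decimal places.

-0.0209

P(Day=Thu) = 0.014 + 0.114 + 0.094 + 0.028 = 0.250; P(Demand=vlow | Day=Thu) = 0.014/0.250 = 0.05600.
P(Day=Wed) = 0.012 + 0.022 + 0.067 + 0.055 = 0.156; P(Demand=vlow | Day=Wed) = 0.012/0.156 = 0.07692.
Difference = -0.0209.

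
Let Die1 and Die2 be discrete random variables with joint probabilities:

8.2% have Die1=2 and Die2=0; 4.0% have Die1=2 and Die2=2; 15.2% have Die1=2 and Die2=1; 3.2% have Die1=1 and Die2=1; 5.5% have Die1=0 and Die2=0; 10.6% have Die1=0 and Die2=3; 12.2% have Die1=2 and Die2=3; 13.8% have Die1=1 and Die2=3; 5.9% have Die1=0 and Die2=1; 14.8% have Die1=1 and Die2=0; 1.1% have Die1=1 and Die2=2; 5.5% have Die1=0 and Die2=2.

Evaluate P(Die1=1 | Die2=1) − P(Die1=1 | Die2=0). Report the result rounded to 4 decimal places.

P(Die2=1) = 0.059 + 0.032 + 0.152 = 0.243; P(Die1=1 | Die2=1) = 0.032/0.243 = 0.13169.
P(Die2=0) = 0.055 + 0.148 + 0.082 = 0.285; P(Die1=1 | Die2=0) = 0.148/0.285 = 0.51930.
Difference = -0.3876.

-0.3876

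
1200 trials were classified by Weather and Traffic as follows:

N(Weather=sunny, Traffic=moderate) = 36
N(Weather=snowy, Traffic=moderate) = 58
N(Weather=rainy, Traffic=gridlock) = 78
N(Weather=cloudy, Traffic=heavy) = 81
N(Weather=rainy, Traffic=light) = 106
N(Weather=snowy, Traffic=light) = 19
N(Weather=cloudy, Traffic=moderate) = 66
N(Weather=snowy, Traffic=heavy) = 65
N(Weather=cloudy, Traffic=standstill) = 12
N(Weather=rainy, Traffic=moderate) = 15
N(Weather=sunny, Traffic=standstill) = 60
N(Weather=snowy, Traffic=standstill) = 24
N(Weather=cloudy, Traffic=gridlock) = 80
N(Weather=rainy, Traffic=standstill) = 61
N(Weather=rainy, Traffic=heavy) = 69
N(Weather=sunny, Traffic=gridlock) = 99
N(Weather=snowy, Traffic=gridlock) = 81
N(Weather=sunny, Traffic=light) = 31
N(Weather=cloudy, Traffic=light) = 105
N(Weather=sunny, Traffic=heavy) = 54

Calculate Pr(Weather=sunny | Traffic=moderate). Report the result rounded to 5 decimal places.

Total with Traffic=moderate: 36 + 66 + 15 + 58 = 175.
P(Weather=sunny | Traffic=moderate) = 36/175 = 0.20571.

0.20571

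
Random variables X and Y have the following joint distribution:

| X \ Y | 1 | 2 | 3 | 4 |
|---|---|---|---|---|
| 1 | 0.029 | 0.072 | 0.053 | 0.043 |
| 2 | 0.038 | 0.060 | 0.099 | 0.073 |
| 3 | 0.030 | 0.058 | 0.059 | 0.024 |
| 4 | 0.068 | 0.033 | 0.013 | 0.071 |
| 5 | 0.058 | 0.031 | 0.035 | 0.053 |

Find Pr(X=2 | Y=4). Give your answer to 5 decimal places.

P(Y=4) = 0.043 + 0.073 + 0.024 + 0.071 + 0.053 = 0.264.
P(X=2 | Y=4) = 0.073/0.264 = 0.27652.

0.27652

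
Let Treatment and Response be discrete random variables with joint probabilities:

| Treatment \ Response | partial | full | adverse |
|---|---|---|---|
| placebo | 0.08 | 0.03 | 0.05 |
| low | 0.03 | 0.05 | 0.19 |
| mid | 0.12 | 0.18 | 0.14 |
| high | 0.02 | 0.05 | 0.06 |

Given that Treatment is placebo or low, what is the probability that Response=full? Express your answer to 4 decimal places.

P(Treatment=placebo) = 0.08 + 0.03 + 0.05 = 0.16.
P(Treatment=low) = 0.03 + 0.05 + 0.19 = 0.27.
P(Treatment ∈ {placebo, low}) = 0.16 + 0.27 = 0.43; P(Response=full, Treatment ∈ {placebo, low}) = 0.03 + 0.05 = 0.08.
P(Response=full | Treatment ∈ {placebo, low}) = 0.08/0.43 = 0.1860.

0.1860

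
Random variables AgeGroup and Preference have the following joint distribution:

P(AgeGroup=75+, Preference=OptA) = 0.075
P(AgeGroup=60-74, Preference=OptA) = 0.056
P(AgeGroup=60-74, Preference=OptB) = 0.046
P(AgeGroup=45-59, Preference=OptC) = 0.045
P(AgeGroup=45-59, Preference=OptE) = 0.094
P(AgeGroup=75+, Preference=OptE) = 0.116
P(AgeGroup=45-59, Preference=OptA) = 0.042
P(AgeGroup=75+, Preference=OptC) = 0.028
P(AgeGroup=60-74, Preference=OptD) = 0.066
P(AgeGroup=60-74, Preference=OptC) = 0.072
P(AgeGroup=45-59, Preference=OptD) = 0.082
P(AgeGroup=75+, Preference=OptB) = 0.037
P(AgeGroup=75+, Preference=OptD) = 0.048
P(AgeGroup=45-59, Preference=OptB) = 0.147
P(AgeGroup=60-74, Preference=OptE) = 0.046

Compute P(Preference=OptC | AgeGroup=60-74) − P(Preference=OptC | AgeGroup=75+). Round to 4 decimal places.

0.1596

P(AgeGroup=60-74) = 0.056 + 0.046 + 0.072 + 0.066 + 0.046 = 0.286; P(Preference=OptC | AgeGroup=60-74) = 0.072/0.286 = 0.25175.
P(AgeGroup=75+) = 0.075 + 0.037 + 0.028 + 0.048 + 0.116 = 0.304; P(Preference=OptC | AgeGroup=75+) = 0.028/0.304 = 0.09211.
Difference = 0.1596.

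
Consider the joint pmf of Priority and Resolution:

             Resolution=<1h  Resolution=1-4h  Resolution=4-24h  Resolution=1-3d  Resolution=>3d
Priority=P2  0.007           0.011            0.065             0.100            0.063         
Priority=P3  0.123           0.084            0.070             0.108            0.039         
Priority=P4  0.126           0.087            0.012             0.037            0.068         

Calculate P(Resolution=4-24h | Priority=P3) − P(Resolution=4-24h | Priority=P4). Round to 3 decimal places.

0.129

P(Priority=P3) = 0.123 + 0.084 + 0.070 + 0.108 + 0.039 = 0.424; P(Resolution=4-24h | Priority=P3) = 0.070/0.424 = 0.1651.
P(Priority=P4) = 0.126 + 0.087 + 0.012 + 0.037 + 0.068 = 0.330; P(Resolution=4-24h | Priority=P4) = 0.012/0.330 = 0.0364.
Difference = 0.129.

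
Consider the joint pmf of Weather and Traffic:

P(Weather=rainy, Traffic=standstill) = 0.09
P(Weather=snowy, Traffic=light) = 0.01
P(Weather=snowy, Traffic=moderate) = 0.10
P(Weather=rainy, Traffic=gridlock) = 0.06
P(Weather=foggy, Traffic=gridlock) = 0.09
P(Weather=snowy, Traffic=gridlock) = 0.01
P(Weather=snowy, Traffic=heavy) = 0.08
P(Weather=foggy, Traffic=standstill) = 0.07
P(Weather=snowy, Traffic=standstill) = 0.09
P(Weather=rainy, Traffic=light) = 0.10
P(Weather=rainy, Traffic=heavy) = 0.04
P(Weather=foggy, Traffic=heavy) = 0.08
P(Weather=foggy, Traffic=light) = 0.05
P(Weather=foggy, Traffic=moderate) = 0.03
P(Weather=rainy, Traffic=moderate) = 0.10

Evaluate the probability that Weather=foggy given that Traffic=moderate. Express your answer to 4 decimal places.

0.1304

P(Traffic=moderate) = 0.10 + 0.10 + 0.03 = 0.23.
P(Weather=foggy | Traffic=moderate) = 0.03/0.23 = 0.1304.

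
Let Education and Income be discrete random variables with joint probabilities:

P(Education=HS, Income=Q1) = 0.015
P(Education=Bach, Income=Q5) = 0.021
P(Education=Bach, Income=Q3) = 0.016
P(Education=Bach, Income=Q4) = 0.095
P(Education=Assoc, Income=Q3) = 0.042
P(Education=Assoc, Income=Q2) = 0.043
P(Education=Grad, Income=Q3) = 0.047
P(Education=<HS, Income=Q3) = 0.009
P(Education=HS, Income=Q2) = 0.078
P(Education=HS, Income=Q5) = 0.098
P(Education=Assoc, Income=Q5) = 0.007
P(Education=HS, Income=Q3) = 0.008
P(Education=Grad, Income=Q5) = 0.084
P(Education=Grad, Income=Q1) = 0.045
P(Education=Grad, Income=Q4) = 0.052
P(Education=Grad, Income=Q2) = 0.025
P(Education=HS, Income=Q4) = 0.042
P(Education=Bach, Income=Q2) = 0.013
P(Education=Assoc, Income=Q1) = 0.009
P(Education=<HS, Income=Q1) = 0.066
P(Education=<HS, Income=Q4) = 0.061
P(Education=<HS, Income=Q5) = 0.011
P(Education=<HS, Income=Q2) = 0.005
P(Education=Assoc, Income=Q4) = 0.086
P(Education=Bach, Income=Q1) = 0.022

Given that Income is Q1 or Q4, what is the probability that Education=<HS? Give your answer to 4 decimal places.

P(Income=Q1) = 0.066 + 0.015 + 0.009 + 0.022 + 0.045 = 0.157.
P(Income=Q4) = 0.061 + 0.042 + 0.086 + 0.095 + 0.052 = 0.336.
P(Income ∈ {Q1, Q4}) = 0.157 + 0.336 = 0.493; P(Education=<HS, Income ∈ {Q1, Q4}) = 0.066 + 0.061 = 0.127.
P(Education=<HS | Income ∈ {Q1, Q4}) = 0.127/0.493 = 0.2576.

0.2576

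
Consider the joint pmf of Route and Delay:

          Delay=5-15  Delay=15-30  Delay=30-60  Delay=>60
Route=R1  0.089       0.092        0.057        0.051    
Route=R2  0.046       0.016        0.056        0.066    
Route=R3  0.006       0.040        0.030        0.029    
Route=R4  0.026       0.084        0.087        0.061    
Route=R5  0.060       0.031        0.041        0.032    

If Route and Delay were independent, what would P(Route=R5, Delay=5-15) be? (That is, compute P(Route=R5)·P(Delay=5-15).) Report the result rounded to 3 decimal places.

0.037

P(Route=R5) = 0.060 + 0.031 + 0.041 + 0.032 = 0.164.
P(Delay=5-15) = 0.089 + 0.046 + 0.006 + 0.026 + 0.060 = 0.227.
Product: 0.164 × 0.227 = 0.037.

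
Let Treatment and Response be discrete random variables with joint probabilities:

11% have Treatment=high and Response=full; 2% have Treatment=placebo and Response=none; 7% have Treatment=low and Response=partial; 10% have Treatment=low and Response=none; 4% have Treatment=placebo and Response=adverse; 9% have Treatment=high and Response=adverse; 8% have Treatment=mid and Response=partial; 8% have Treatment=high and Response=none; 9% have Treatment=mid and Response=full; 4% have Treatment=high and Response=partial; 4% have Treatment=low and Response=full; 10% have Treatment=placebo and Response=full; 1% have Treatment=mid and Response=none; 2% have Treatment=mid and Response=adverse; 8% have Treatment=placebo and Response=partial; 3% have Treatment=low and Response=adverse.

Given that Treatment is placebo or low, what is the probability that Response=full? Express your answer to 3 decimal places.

0.292

P(Treatment=placebo) = 0.02 + 0.08 + 0.10 + 0.04 = 0.24.
P(Treatment=low) = 0.10 + 0.07 + 0.04 + 0.03 = 0.24.
P(Treatment ∈ {placebo, low}) = 0.24 + 0.24 = 0.48; P(Response=full, Treatment ∈ {placebo, low}) = 0.10 + 0.04 = 0.14.
P(Response=full | Treatment ∈ {placebo, low}) = 0.14/0.48 = 0.292.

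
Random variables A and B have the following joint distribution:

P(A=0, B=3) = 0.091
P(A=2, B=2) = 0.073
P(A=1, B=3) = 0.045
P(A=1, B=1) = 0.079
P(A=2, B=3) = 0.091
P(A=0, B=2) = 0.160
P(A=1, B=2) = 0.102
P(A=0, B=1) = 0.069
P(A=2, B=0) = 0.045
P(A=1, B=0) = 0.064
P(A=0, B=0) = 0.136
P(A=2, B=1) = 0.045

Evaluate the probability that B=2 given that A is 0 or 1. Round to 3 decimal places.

0.351

P(A=0) = 0.136 + 0.069 + 0.160 + 0.091 = 0.456.
P(A=1) = 0.064 + 0.079 + 0.102 + 0.045 = 0.290.
P(A ∈ {0, 1}) = 0.456 + 0.290 = 0.746; P(B=2, A ∈ {0, 1}) = 0.160 + 0.102 = 0.262.
P(B=2 | A ∈ {0, 1}) = 0.262/0.746 = 0.351.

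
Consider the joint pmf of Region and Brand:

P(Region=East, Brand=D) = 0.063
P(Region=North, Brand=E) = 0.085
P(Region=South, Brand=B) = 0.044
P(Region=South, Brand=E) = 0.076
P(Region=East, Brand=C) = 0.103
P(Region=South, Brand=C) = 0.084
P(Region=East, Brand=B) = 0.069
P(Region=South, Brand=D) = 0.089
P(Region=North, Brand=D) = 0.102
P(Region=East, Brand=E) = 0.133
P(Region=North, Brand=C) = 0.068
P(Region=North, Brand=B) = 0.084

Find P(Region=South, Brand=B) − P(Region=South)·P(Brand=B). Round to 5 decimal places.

-0.01372

P(Region=South) = 0.044 + 0.084 + 0.089 + 0.076 = 0.293.
P(Brand=B) = 0.084 + 0.044 + 0.069 = 0.197.
P(Region=South, Brand=B) − P(Region=South)P(Brand=B) = 0.044 − 0.293×0.197 = -0.01372.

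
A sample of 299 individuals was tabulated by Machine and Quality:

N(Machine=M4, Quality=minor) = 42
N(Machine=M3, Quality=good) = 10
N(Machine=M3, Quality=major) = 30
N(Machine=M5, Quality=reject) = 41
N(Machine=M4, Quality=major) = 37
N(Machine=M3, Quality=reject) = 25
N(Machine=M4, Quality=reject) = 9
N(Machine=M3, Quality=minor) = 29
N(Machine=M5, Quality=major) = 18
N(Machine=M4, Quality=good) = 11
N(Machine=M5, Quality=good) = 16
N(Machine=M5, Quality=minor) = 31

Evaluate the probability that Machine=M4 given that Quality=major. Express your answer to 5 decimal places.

0.43529

Total with Quality=major: 30 + 37 + 18 = 85.
P(Machine=M4 | Quality=major) = 37/85 = 0.43529.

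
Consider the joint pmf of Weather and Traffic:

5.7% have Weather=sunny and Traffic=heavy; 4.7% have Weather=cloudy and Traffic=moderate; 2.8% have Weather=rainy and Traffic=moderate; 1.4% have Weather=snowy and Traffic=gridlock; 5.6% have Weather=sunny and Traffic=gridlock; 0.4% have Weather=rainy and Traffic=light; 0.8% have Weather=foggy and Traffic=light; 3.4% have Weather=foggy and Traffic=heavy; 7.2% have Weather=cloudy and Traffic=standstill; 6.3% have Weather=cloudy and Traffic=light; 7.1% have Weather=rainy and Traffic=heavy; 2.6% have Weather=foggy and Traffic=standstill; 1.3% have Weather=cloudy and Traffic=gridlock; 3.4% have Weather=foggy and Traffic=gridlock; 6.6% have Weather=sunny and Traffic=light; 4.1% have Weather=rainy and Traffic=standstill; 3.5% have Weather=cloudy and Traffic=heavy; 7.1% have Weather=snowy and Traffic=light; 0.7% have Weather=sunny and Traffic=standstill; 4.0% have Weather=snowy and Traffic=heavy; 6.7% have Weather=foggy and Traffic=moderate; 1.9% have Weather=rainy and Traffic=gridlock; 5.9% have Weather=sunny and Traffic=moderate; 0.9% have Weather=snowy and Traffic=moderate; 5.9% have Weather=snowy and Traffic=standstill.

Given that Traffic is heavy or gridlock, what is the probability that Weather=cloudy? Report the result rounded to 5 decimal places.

0.12869

P(Traffic=heavy) = 0.057 + 0.035 + 0.071 + 0.040 + 0.034 = 0.237.
P(Traffic=gridlock) = 0.056 + 0.013 + 0.019 + 0.014 + 0.034 = 0.136.
P(Traffic ∈ {heavy, gridlock}) = 0.237 + 0.136 = 0.373; P(Weather=cloudy, Traffic ∈ {heavy, gridlock}) = 0.035 + 0.013 = 0.048.
P(Weather=cloudy | Traffic ∈ {heavy, gridlock}) = 0.048/0.373 = 0.12869.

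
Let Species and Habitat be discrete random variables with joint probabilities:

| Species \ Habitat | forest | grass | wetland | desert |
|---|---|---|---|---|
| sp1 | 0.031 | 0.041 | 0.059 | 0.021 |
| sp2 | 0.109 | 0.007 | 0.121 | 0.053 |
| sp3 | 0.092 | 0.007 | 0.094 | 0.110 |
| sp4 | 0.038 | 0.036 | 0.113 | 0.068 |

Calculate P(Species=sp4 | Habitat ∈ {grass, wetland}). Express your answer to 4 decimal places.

P(Habitat=grass) = 0.041 + 0.007 + 0.007 + 0.036 = 0.091.
P(Habitat=wetland) = 0.059 + 0.121 + 0.094 + 0.113 = 0.387.
P(Habitat ∈ {grass, wetland}) = 0.091 + 0.387 = 0.478; P(Species=sp4, Habitat ∈ {grass, wetland}) = 0.036 + 0.113 = 0.149.
P(Species=sp4 | Habitat ∈ {grass, wetland}) = 0.149/0.478 = 0.3117.

0.3117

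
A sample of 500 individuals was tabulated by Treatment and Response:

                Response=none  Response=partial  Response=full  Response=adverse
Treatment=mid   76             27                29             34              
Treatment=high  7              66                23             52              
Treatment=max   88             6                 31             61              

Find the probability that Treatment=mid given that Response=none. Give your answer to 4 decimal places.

0.4444

Total with Response=none: 76 + 7 + 88 = 171.
P(Treatment=mid | Response=none) = 76/171 = 0.4444.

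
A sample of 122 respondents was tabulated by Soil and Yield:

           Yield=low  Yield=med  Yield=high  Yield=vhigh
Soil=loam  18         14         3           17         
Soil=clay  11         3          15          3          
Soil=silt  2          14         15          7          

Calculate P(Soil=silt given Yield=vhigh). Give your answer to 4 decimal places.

Total with Yield=vhigh: 17 + 3 + 7 = 27.
P(Soil=silt | Yield=vhigh) = 7/27 = 0.2593.

0.2593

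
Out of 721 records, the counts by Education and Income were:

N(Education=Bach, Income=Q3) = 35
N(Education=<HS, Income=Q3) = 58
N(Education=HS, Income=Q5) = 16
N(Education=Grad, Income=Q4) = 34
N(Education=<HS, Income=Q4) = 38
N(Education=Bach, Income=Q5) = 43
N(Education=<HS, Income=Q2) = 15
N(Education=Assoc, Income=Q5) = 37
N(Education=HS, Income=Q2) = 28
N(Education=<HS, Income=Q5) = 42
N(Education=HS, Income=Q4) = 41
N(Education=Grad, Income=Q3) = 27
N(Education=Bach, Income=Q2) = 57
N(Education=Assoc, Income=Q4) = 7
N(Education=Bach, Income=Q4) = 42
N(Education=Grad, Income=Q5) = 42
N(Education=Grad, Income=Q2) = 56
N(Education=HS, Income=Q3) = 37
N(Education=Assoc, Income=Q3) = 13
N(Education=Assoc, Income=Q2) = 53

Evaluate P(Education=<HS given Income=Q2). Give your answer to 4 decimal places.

0.0718

Total with Income=Q2: 15 + 28 + 53 + 57 + 56 = 209.
P(Education=<HS | Income=Q2) = 15/209 = 0.0718.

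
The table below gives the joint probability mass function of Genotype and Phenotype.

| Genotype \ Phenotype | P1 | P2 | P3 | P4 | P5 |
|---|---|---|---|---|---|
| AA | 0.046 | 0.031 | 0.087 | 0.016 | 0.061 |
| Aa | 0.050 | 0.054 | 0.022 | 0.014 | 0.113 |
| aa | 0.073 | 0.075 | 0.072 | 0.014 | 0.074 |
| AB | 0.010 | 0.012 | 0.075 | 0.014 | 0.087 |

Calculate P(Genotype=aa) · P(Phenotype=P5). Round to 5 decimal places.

0.10318

P(Genotype=aa) = 0.073 + 0.075 + 0.072 + 0.014 + 0.074 = 0.308.
P(Phenotype=P5) = 0.061 + 0.113 + 0.074 + 0.087 = 0.335.
Product: 0.308 × 0.335 = 0.10318.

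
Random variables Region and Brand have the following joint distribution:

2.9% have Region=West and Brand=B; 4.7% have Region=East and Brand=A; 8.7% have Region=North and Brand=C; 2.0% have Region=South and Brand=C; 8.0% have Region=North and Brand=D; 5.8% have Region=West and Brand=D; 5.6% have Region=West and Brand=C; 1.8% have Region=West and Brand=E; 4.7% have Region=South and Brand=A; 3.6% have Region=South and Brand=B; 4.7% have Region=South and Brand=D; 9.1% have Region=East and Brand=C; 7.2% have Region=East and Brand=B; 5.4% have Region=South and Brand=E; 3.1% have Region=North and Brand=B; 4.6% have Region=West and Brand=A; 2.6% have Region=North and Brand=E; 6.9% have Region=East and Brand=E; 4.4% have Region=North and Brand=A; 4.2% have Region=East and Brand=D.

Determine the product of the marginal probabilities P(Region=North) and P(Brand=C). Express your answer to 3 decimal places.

P(Region=North) = 0.044 + 0.031 + 0.087 + 0.080 + 0.026 = 0.268.
P(Brand=C) = 0.087 + 0.020 + 0.091 + 0.056 = 0.254.
Product: 0.268 × 0.254 = 0.068.

0.068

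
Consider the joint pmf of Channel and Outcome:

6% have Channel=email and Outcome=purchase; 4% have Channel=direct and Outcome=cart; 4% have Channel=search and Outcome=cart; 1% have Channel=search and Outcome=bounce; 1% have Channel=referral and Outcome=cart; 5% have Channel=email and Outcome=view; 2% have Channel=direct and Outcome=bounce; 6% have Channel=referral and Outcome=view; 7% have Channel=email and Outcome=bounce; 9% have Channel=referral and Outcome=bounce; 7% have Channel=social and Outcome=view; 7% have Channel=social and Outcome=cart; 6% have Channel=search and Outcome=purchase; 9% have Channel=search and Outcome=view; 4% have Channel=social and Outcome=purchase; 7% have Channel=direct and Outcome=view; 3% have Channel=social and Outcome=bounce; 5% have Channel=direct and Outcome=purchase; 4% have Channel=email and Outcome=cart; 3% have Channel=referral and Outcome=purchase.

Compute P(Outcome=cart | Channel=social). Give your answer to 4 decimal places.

0.3333

P(Channel=social) = 0.03 + 0.07 + 0.07 + 0.04 = 0.21.
P(Outcome=cart | Channel=social) = 0.07/0.21 = 0.3333.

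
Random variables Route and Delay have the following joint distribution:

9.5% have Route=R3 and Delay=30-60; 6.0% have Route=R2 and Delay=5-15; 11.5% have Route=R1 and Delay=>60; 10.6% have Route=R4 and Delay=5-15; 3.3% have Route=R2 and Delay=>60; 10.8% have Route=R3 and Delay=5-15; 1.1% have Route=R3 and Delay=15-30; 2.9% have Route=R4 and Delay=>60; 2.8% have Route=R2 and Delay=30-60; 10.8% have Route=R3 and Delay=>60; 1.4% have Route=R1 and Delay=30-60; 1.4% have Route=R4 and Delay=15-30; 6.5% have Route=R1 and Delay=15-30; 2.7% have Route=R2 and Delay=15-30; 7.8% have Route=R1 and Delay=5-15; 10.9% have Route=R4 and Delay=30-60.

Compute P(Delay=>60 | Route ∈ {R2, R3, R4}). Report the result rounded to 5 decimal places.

0.23352

P(Route=R2) = 0.060 + 0.027 + 0.028 + 0.033 = 0.148.
P(Route=R3) = 0.108 + 0.011 + 0.095 + 0.108 = 0.322.
P(Route=R4) = 0.106 + 0.014 + 0.109 + 0.029 = 0.258.
P(Route ∈ {R2, R3, R4}) = 0.148 + 0.322 + 0.258 = 0.728; P(Delay=>60, Route ∈ {R2, R3, R4}) = 0.033 + 0.108 + 0.029 = 0.170.
P(Delay=>60 | Route ∈ {R2, R3, R4}) = 0.170/0.728 = 0.23352.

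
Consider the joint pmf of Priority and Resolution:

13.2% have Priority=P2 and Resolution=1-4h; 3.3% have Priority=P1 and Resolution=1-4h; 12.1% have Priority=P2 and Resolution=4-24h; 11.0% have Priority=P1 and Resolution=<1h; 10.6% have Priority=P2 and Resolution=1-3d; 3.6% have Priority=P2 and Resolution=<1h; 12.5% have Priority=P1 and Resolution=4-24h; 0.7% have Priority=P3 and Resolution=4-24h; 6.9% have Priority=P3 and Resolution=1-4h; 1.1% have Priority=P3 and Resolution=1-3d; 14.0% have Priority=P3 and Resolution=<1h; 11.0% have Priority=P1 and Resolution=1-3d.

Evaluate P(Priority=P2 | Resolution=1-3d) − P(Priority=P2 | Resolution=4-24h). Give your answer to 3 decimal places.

P(Resolution=1-3d) = 0.110 + 0.106 + 0.011 = 0.227; P(Priority=P2 | Resolution=1-3d) = 0.106/0.227 = 0.4670.
P(Resolution=4-24h) = 0.125 + 0.121 + 0.007 = 0.253; P(Priority=P2 | Resolution=4-24h) = 0.121/0.253 = 0.4783.
Difference = -0.011.

-0.011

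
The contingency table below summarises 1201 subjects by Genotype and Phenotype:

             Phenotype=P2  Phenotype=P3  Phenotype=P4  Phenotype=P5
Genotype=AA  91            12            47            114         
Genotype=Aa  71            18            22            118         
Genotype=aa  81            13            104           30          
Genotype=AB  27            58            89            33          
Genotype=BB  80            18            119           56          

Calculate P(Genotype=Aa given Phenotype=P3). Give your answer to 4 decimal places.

0.1513

Total with Phenotype=P3: 12 + 18 + 13 + 58 + 18 = 119.
P(Genotype=Aa | Phenotype=P3) = 18/119 = 0.1513.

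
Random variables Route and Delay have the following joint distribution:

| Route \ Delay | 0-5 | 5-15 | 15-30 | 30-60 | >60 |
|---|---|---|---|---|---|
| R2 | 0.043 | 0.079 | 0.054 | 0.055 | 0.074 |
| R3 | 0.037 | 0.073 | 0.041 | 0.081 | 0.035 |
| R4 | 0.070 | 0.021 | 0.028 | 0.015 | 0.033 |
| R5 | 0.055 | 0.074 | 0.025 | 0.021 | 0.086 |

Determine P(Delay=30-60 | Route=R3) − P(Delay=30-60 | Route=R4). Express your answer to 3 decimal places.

0.214

P(Route=R3) = 0.037 + 0.073 + 0.041 + 0.081 + 0.035 = 0.267; P(Delay=30-60 | Route=R3) = 0.081/0.267 = 0.3034.
P(Route=R4) = 0.070 + 0.021 + 0.028 + 0.015 + 0.033 = 0.167; P(Delay=30-60 | Route=R4) = 0.015/0.167 = 0.0898.
Difference = 0.214.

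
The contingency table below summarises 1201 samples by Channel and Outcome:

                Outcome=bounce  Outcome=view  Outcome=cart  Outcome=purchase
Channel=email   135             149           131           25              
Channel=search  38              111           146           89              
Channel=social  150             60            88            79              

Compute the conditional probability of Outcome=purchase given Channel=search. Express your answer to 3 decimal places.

Total with Channel=search: 38 + 111 + 146 + 89 = 384.
P(Outcome=purchase | Channel=search) = 89/384 = 0.232.

0.232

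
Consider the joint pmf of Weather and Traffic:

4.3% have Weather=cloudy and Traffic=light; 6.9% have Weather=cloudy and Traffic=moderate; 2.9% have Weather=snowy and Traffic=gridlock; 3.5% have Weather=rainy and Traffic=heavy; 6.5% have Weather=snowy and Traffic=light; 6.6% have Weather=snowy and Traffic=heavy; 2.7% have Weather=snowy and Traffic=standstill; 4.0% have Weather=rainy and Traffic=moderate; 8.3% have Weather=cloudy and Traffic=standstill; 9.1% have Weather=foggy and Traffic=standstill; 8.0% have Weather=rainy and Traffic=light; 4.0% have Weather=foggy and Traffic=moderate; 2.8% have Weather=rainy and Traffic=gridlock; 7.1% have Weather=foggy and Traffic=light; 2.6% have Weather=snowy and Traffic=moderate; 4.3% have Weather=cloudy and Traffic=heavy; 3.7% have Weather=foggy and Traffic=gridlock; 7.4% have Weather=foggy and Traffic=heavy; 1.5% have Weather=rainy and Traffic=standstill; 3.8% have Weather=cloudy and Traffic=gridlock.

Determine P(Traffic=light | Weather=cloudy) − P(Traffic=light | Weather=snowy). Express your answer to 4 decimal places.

P(Weather=cloudy) = 0.043 + 0.069 + 0.043 + 0.038 + 0.083 = 0.276; P(Traffic=light | Weather=cloudy) = 0.043/0.276 = 0.15580.
P(Weather=snowy) = 0.065 + 0.026 + 0.066 + 0.029 + 0.027 = 0.213; P(Traffic=light | Weather=snowy) = 0.065/0.213 = 0.30516.
Difference = -0.1494.

-0.1494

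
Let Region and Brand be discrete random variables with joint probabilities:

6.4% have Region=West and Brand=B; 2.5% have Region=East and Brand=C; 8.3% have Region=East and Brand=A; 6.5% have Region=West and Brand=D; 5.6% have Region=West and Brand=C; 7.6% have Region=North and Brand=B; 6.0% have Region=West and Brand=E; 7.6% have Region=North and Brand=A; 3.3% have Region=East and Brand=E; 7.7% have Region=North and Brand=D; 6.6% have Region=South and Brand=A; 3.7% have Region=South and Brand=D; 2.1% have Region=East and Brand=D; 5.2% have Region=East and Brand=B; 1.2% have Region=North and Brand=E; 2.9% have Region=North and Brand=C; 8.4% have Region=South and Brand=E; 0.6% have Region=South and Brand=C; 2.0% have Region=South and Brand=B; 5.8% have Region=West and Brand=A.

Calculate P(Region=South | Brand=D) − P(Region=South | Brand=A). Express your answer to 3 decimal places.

P(Brand=D) = 0.077 + 0.037 + 0.021 + 0.065 = 0.200; P(Region=South | Brand=D) = 0.037/0.200 = 0.1850.
P(Brand=A) = 0.076 + 0.066 + 0.083 + 0.058 = 0.283; P(Region=South | Brand=A) = 0.066/0.283 = 0.2332.
Difference = -0.048.

-0.048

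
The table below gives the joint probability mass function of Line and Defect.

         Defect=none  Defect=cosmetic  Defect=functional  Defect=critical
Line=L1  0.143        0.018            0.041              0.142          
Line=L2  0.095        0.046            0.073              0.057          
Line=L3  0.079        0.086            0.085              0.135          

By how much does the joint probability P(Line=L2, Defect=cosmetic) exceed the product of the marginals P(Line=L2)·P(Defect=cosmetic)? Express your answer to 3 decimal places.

0.005

P(Line=L2) = 0.095 + 0.046 + 0.073 + 0.057 = 0.271.
P(Defect=cosmetic) = 0.018 + 0.046 + 0.086 = 0.150.
P(Line=L2, Defect=cosmetic) − P(Line=L2)P(Defect=cosmetic) = 0.046 − 0.271×0.150 = 0.005.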